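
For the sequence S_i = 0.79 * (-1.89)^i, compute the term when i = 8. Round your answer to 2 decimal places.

S_8 = 0.79 * (-1.89)^8 ≈ 0.79 * 162.815 ≈ 128.62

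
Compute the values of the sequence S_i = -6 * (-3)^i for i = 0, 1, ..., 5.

This is a geometric sequence.
i=0: S_0 = -6 * (-3)^0 = -6
i=1: S_1 = -6 * (-3)^1 = 18
i=2: S_2 = -6 * (-3)^2 = -54
i=3: S_3 = -6 * (-3)^3 = 162
i=4: S_4 = -6 * (-3)^4 = -486
i=5: S_5 = -6 * (-3)^5 = 1458
The first 6 terms are: [-6, 18, -54, 162, -486, 1458]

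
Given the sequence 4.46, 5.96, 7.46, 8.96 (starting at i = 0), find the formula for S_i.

Check differences: 5.96 - 4.46 = 1.5
7.46 - 5.96 = 1.5
Common difference d = 1.5.
First term a = 4.46.
Formula: S_i = 4.46 + 1.50*i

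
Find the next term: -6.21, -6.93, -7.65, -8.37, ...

Differences: -6.93 - -6.21 = -0.72
This is an arithmetic sequence with common difference d = -0.72.
Next term = -8.37 + -0.72 = -9.09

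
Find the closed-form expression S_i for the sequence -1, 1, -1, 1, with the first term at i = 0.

Check ratios: 1 / -1 = -1.0
Common ratio r = -1.
First term a = -1.
Formula: S_i = -1 * (-1)^i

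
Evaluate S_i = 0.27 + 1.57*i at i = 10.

S_10 = 0.27 + 1.57*10 = 0.27 + 15.7 = 15.97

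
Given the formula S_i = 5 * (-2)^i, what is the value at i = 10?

S_10 = 5 * (-2)^10 = 5 * 1024 = 5120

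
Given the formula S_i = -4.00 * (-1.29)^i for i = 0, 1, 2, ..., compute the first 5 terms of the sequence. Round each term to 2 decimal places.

This is a geometric sequence.
i=0: S_0 = -4.0 * (-1.29)^0 = -4.0
i=1: S_1 = -4.0 * (-1.29)^1 = 5.16
i=2: S_2 = -4.0 * (-1.29)^2 ≈ -6.66
i=3: S_3 = -4.0 * (-1.29)^3 ≈ 8.59
i=4: S_4 = -4.0 * (-1.29)^4 ≈ -11.08
The first 5 terms are: [-4.0, 5.16, -6.66, 8.59, -11.08]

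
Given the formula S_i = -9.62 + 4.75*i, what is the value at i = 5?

S_5 = -9.62 + 4.75*5 = -9.62 + 23.75 = 14.13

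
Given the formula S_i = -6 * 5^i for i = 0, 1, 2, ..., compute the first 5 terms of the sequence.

This is a geometric sequence.
i=0: S_0 = -6 * 5^0 = -6
i=1: S_1 = -6 * 5^1 = -30
i=2: S_2 = -6 * 5^2 = -150
i=3: S_3 = -6 * 5^3 = -750
i=4: S_4 = -6 * 5^4 = -3750
The first 5 terms are: [-6, -30, -150, -750, -3750]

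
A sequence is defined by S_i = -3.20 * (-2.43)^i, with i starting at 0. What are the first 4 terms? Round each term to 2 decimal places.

This is a geometric sequence.
i=0: S_0 = -3.2 * (-2.43)^0 = -3.2
i=1: S_1 = -3.2 * (-2.43)^1 ≈ 7.78
i=2: S_2 = -3.2 * (-2.43)^2 ≈ -18.9
i=3: S_3 = -3.2 * (-2.43)^3 ≈ 45.92
The first 4 terms are: [-3.2, 7.78, -18.9, 45.92]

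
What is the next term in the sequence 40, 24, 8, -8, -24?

Differences: 24 - 40 = -16
This is an arithmetic sequence with common difference d = -16.
Next term = -24 + -16 = -40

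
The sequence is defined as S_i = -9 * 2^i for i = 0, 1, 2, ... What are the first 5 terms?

This is a geometric sequence.
i=0: S_0 = -9 * 2^0 = -9
i=1: S_1 = -9 * 2^1 = -18
i=2: S_2 = -9 * 2^2 = -36
i=3: S_3 = -9 * 2^3 = -72
i=4: S_4 = -9 * 2^4 = -144
The first 5 terms are: [-9, -18, -36, -72, -144]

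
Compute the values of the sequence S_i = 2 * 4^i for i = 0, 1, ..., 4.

This is a geometric sequence.
i=0: S_0 = 2 * 4^0 = 2
i=1: S_1 = 2 * 4^1 = 8
i=2: S_2 = 2 * 4^2 = 32
i=3: S_3 = 2 * 4^3 = 128
i=4: S_4 = 2 * 4^4 = 512
The first 5 terms are: [2, 8, 32, 128, 512]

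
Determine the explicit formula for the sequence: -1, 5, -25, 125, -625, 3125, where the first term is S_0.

Check ratios: 5 / -1 = -5.0
Common ratio r = -5.
First term a = -1.
Formula: S_i = -1 * (-5)^i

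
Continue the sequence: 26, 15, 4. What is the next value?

Differences: 15 - 26 = -11
This is an arithmetic sequence with common difference d = -11.
Next term = 4 + -11 = -7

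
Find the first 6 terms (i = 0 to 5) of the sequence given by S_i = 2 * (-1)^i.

This is a geometric sequence.
i=0: S_0 = 2 * (-1)^0 = 2
i=1: S_1 = 2 * (-1)^1 = -2
i=2: S_2 = 2 * (-1)^2 = 2
i=3: S_3 = 2 * (-1)^3 = -2
i=4: S_4 = 2 * (-1)^4 = 2
i=5: S_5 = 2 * (-1)^5 = -2
The first 6 terms are: [2, -2, 2, -2, 2, -2]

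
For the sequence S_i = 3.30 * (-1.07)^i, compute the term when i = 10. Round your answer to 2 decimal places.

S_10 = 3.3 * (-1.07)^10 ≈ 3.3 * 1.9672 ≈ 6.49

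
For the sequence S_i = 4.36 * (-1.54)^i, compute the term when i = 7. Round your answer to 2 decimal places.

S_7 = 4.36 * (-1.54)^7 ≈ 4.36 * -20.5421 ≈ -89.56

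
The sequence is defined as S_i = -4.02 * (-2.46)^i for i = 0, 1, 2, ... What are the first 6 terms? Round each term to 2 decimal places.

This is a geometric sequence.
i=0: S_0 = -4.02 * (-2.46)^0 = -4.02
i=1: S_1 = -4.02 * (-2.46)^1 ≈ 9.89
i=2: S_2 = -4.02 * (-2.46)^2 ≈ -24.33
i=3: S_3 = -4.02 * (-2.46)^3 ≈ 59.85
i=4: S_4 = -4.02 * (-2.46)^4 ≈ -147.22
i=5: S_5 = -4.02 * (-2.46)^5 ≈ 362.16
The first 6 terms are: [-4.02, 9.89, -24.33, 59.85, -147.22, 362.16]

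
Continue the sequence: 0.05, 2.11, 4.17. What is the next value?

Differences: 2.11 - 0.05 = 2.06
This is an arithmetic sequence with common difference d = 2.06.
Next term = 4.17 + 2.06 = 6.23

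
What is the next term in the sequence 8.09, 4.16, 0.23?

Differences: 4.16 - 8.09 = -3.93
This is an arithmetic sequence with common difference d = -3.93.
Next term = 0.23 + -3.93 = -3.7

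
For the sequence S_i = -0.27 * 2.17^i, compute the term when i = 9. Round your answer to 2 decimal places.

S_9 = -0.27 * 2.17^9 ≈ -0.27 * 1066.9341 ≈ -288.07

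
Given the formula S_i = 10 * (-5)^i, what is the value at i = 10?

S_10 = 10 * (-5)^10 = 10 * 9765625 = 97656250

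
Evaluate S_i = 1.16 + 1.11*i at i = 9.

S_9 = 1.16 + 1.11*9 = 1.16 + 9.99 = 11.15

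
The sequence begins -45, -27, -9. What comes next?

Differences: -27 - -45 = 18
This is an arithmetic sequence with common difference d = 18.
Next term = -9 + 18 = 9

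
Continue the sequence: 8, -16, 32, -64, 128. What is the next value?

Ratios: -16 / 8 = -2.0
This is a geometric sequence with common ratio r = -2.
Next term = 128 * -2 = -256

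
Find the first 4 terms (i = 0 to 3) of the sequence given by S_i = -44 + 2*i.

This is an arithmetic sequence.
i=0: S_0 = -44 + 2*0 = -44
i=1: S_1 = -44 + 2*1 = -42
i=2: S_2 = -44 + 2*2 = -40
i=3: S_3 = -44 + 2*3 = -38
The first 4 terms are: [-44, -42, -40, -38]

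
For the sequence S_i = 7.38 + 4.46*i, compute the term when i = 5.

S_5 = 7.38 + 4.46*5 = 7.38 + 22.3 = 29.68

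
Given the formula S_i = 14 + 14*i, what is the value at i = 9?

S_9 = 14 + 14*9 = 14 + 126 = 140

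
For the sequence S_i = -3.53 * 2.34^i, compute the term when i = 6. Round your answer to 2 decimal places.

S_6 = -3.53 * 2.34^6 ≈ -3.53 * 164.1705 ≈ -579.52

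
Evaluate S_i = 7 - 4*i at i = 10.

S_10 = 7 + -4*10 = 7 + -40 = -33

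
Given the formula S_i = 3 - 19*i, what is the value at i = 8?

S_8 = 3 + -19*8 = 3 + -152 = -149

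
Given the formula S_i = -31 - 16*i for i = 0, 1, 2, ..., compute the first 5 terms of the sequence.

This is an arithmetic sequence.
i=0: S_0 = -31 + -16*0 = -31
i=1: S_1 = -31 + -16*1 = -47
i=2: S_2 = -31 + -16*2 = -63
i=3: S_3 = -31 + -16*3 = -79
i=4: S_4 = -31 + -16*4 = -95
The first 5 terms are: [-31, -47, -63, -79, -95]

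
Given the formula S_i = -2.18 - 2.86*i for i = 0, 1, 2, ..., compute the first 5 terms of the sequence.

This is an arithmetic sequence.
i=0: S_0 = -2.18 + -2.86*0 = -2.18
i=1: S_1 = -2.18 + -2.86*1 = -5.04
i=2: S_2 = -2.18 + -2.86*2 = -7.9
i=3: S_3 = -2.18 + -2.86*3 = -10.76
i=4: S_4 = -2.18 + -2.86*4 = -13.62
The first 5 terms are: [-2.18, -5.04, -7.9, -10.76, -13.62]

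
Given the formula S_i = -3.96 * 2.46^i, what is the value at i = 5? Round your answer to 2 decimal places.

S_5 = -3.96 * 2.46^5 ≈ -3.96 * 90.0898 ≈ -356.76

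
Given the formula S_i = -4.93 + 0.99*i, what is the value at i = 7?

S_7 = -4.93 + 0.99*7 = -4.93 + 6.93 = 2.0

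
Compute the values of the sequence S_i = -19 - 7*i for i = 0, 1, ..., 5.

This is an arithmetic sequence.
i=0: S_0 = -19 + -7*0 = -19
i=1: S_1 = -19 + -7*1 = -26
i=2: S_2 = -19 + -7*2 = -33
i=3: S_3 = -19 + -7*3 = -40
i=4: S_4 = -19 + -7*4 = -47
i=5: S_5 = -19 + -7*5 = -54
The first 6 terms are: [-19, -26, -33, -40, -47, -54]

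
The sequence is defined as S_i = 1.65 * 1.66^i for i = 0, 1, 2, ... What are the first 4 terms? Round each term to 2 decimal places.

This is a geometric sequence.
i=0: S_0 = 1.65 * 1.66^0 = 1.65
i=1: S_1 = 1.65 * 1.66^1 ≈ 2.74
i=2: S_2 = 1.65 * 1.66^2 ≈ 4.55
i=3: S_3 = 1.65 * 1.66^3 ≈ 7.55
The first 4 terms are: [1.65, 2.74, 4.55, 7.55]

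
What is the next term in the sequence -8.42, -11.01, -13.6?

Differences: -11.01 - -8.42 = -2.59
This is an arithmetic sequence with common difference d = -2.59.
Next term = -13.6 + -2.59 = -16.19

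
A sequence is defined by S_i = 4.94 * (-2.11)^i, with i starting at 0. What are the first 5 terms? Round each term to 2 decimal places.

This is a geometric sequence.
i=0: S_0 = 4.94 * (-2.11)^0 = 4.94
i=1: S_1 = 4.94 * (-2.11)^1 ≈ -10.42
i=2: S_2 = 4.94 * (-2.11)^2 ≈ 21.99
i=3: S_3 = 4.94 * (-2.11)^3 ≈ -46.41
i=4: S_4 = 4.94 * (-2.11)^4 ≈ 97.92
The first 5 terms are: [4.94, -10.42, 21.99, -46.41, 97.92]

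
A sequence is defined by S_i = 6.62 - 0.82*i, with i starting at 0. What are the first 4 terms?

This is an arithmetic sequence.
i=0: S_0 = 6.62 + -0.82*0 = 6.62
i=1: S_1 = 6.62 + -0.82*1 = 5.8
i=2: S_2 = 6.62 + -0.82*2 = 4.98
i=3: S_3 = 6.62 + -0.82*3 = 4.16
The first 4 terms are: [6.62, 5.8, 4.98, 4.16]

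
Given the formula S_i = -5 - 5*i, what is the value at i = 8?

S_8 = -5 + -5*8 = -5 + -40 = -45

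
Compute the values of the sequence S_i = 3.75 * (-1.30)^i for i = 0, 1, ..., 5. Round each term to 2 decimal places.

This is a geometric sequence.
i=0: S_0 = 3.75 * (-1.3)^0 = 3.75
i=1: S_1 = 3.75 * (-1.3)^1 ≈ -4.88
i=2: S_2 = 3.75 * (-1.3)^2 ≈ 6.34
i=3: S_3 = 3.75 * (-1.3)^3 ≈ -8.24
i=4: S_4 = 3.75 * (-1.3)^4 ≈ 10.71
i=5: S_5 = 3.75 * (-1.3)^5 ≈ -13.92
The first 6 terms are: [3.75, -4.88, 6.34, -8.24, 10.71, -13.92]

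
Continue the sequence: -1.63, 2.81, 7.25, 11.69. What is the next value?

Differences: 2.81 - -1.63 = 4.44
This is an arithmetic sequence with common difference d = 4.44.
Next term = 11.69 + 4.44 = 16.13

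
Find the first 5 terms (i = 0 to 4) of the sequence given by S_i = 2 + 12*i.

This is an arithmetic sequence.
i=0: S_0 = 2 + 12*0 = 2
i=1: S_1 = 2 + 12*1 = 14
i=2: S_2 = 2 + 12*2 = 26
i=3: S_3 = 2 + 12*3 = 38
i=4: S_4 = 2 + 12*4 = 50
The first 5 terms are: [2, 14, 26, 38, 50]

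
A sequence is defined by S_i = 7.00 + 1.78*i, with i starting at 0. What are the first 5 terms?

This is an arithmetic sequence.
i=0: S_0 = 7.0 + 1.78*0 = 7.0
i=1: S_1 = 7.0 + 1.78*1 = 8.78
i=2: S_2 = 7.0 + 1.78*2 = 10.56
i=3: S_3 = 7.0 + 1.78*3 = 12.34
i=4: S_4 = 7.0 + 1.78*4 = 14.12
The first 5 terms are: [7.0, 8.78, 10.56, 12.34, 14.12]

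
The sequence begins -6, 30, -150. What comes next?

Ratios: 30 / -6 = -5.0
This is a geometric sequence with common ratio r = -5.
Next term = -150 * -5 = 750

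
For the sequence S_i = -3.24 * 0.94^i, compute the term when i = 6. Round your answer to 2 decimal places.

S_6 = -3.24 * 0.94^6 ≈ -3.24 * 0.6899 ≈ -2.24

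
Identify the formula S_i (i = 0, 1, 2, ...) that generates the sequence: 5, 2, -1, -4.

Check differences: 2 - 5 = -3
-1 - 2 = -3
Common difference d = -3.
First term a = 5.
Formula: S_i = 5 - 3*i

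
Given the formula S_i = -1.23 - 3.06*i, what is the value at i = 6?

S_6 = -1.23 + -3.06*6 = -1.23 + -18.36 = -19.59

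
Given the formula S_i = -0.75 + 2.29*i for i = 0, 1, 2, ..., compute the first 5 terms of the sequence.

This is an arithmetic sequence.
i=0: S_0 = -0.75 + 2.29*0 = -0.75
i=1: S_1 = -0.75 + 2.29*1 = 1.54
i=2: S_2 = -0.75 + 2.29*2 = 3.83
i=3: S_3 = -0.75 + 2.29*3 = 6.12
i=4: S_4 = -0.75 + 2.29*4 = 8.41
The first 5 terms are: [-0.75, 1.54, 3.83, 6.12, 8.41]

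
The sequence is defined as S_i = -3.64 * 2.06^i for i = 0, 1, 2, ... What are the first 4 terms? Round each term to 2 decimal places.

This is a geometric sequence.
i=0: S_0 = -3.64 * 2.06^0 = -3.64
i=1: S_1 = -3.64 * 2.06^1 ≈ -7.5
i=2: S_2 = -3.64 * 2.06^2 ≈ -15.45
i=3: S_3 = -3.64 * 2.06^3 ≈ -31.82
The first 4 terms are: [-3.64, -7.5, -15.45, -31.82]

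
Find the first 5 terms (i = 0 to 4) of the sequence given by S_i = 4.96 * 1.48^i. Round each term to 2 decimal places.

This is a geometric sequence.
i=0: S_0 = 4.96 * 1.48^0 = 4.96
i=1: S_1 = 4.96 * 1.48^1 ≈ 7.34
i=2: S_2 = 4.96 * 1.48^2 ≈ 10.86
i=3: S_3 = 4.96 * 1.48^3 ≈ 16.08
i=4: S_4 = 4.96 * 1.48^4 ≈ 23.8
The first 5 terms are: [4.96, 7.34, 10.86, 16.08, 23.8]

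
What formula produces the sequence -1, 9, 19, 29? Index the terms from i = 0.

Check differences: 9 - -1 = 10
19 - 9 = 10
Common difference d = 10.
First term a = -1.
Formula: S_i = -1 + 10*i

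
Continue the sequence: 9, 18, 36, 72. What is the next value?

Ratios: 18 / 9 = 2.0
This is a geometric sequence with common ratio r = 2.
Next term = 72 * 2 = 144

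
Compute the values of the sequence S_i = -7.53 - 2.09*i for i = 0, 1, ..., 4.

This is an arithmetic sequence.
i=0: S_0 = -7.53 + -2.09*0 = -7.53
i=1: S_1 = -7.53 + -2.09*1 = -9.62
i=2: S_2 = -7.53 + -2.09*2 = -11.71
i=3: S_3 = -7.53 + -2.09*3 = -13.8
i=4: S_4 = -7.53 + -2.09*4 = -15.89
The first 5 terms are: [-7.53, -9.62, -11.71, -13.8, -15.89]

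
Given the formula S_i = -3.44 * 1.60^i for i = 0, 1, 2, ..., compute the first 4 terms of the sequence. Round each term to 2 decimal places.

This is a geometric sequence.
i=0: S_0 = -3.44 * 1.6^0 = -3.44
i=1: S_1 = -3.44 * 1.6^1 ≈ -5.5
i=2: S_2 = -3.44 * 1.6^2 ≈ -8.81
i=3: S_3 = -3.44 * 1.6^3 ≈ -14.09
The first 4 terms are: [-3.44, -5.5, -8.81, -14.09]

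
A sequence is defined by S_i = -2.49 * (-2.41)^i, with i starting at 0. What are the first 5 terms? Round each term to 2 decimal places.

This is a geometric sequence.
i=0: S_0 = -2.49 * (-2.41)^0 = -2.49
i=1: S_1 = -2.49 * (-2.41)^1 ≈ 6.0
i=2: S_2 = -2.49 * (-2.41)^2 ≈ -14.46
i=3: S_3 = -2.49 * (-2.41)^3 ≈ 34.85
i=4: S_4 = -2.49 * (-2.41)^4 ≈ -84.0
The first 5 terms are: [-2.49, 6.0, -14.46, 34.85, -84.0]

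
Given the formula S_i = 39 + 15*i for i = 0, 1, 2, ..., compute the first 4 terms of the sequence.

This is an arithmetic sequence.
i=0: S_0 = 39 + 15*0 = 39
i=1: S_1 = 39 + 15*1 = 54
i=2: S_2 = 39 + 15*2 = 69
i=3: S_3 = 39 + 15*3 = 84
The first 4 terms are: [39, 54, 69, 84]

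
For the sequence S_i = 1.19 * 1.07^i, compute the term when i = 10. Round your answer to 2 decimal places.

S_10 = 1.19 * 1.07^10 ≈ 1.19 * 1.9672 ≈ 2.34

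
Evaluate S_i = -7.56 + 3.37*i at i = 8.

S_8 = -7.56 + 3.37*8 = -7.56 + 26.96 = 19.4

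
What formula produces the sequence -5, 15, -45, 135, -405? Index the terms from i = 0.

Check ratios: 15 / -5 = -3.0
Common ratio r = -3.
First term a = -5.
Formula: S_i = -5 * (-3)^i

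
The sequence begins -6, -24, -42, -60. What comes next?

Differences: -24 - -6 = -18
This is an arithmetic sequence with common difference d = -18.
Next term = -60 + -18 = -78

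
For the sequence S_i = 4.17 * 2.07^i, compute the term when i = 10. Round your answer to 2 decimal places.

S_10 = 4.17 * 2.07^10 ≈ 4.17 * 1444.4531 ≈ 6023.37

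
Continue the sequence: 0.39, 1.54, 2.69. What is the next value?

Differences: 1.54 - 0.39 = 1.15
This is an arithmetic sequence with common difference d = 1.15.
Next term = 2.69 + 1.15 = 3.84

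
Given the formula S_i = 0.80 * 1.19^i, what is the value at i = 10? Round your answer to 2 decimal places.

S_10 = 0.8 * 1.19^10 ≈ 0.8 * 5.6947 ≈ 4.56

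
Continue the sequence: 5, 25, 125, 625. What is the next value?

Ratios: 25 / 5 = 5.0
This is a geometric sequence with common ratio r = 5.
Next term = 625 * 5 = 3125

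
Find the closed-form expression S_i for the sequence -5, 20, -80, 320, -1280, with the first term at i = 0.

Check ratios: 20 / -5 = -4.0
Common ratio r = -4.
First term a = -5.
Formula: S_i = -5 * (-4)^i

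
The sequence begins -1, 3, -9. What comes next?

Ratios: 3 / -1 = -3.0
This is a geometric sequence with common ratio r = -3.
Next term = -9 * -3 = 27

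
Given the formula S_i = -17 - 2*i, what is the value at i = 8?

S_8 = -17 + -2*8 = -17 + -16 = -33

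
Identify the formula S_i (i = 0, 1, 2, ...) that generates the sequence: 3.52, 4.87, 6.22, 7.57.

Check differences: 4.87 - 3.52 = 1.35
6.22 - 4.87 = 1.35
Common difference d = 1.35.
First term a = 3.52.
Formula: S_i = 3.52 + 1.35*i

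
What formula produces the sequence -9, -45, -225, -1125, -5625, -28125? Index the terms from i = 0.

Check ratios: -45 / -9 = 5.0
Common ratio r = 5.
First term a = -9.
Formula: S_i = -9 * 5^i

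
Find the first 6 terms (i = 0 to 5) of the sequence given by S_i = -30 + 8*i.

This is an arithmetic sequence.
i=0: S_0 = -30 + 8*0 = -30
i=1: S_1 = -30 + 8*1 = -22
i=2: S_2 = -30 + 8*2 = -14
i=3: S_3 = -30 + 8*3 = -6
i=4: S_4 = -30 + 8*4 = 2
i=5: S_5 = -30 + 8*5 = 10
The first 6 terms are: [-30, -22, -14, -6, 2, 10]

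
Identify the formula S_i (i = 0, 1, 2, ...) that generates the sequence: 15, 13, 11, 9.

Check differences: 13 - 15 = -2
11 - 13 = -2
Common difference d = -2.
First term a = 15.
Formula: S_i = 15 - 2*i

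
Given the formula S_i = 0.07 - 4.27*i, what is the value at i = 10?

S_10 = 0.07 + -4.27*10 = 0.07 + -42.7 = -42.63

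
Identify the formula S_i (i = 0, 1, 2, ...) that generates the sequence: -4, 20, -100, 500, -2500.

Check ratios: 20 / -4 = -5.0
Common ratio r = -5.
First term a = -4.
Formula: S_i = -4 * (-5)^i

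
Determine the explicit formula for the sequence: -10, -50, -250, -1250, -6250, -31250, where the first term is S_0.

Check ratios: -50 / -10 = 5.0
Common ratio r = 5.
First term a = -10.
Formula: S_i = -10 * 5^i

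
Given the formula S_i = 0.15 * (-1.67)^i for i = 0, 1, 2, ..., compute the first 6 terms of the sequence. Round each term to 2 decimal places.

This is a geometric sequence.
i=0: S_0 = 0.15 * (-1.67)^0 = 0.15
i=1: S_1 = 0.15 * (-1.67)^1 ≈ -0.25
i=2: S_2 = 0.15 * (-1.67)^2 ≈ 0.42
i=3: S_3 = 0.15 * (-1.67)^3 ≈ -0.7
i=4: S_4 = 0.15 * (-1.67)^4 ≈ 1.17
i=5: S_5 = 0.15 * (-1.67)^5 ≈ -1.95
The first 6 terms are: [0.15, -0.25, 0.42, -0.7, 1.17, -1.95]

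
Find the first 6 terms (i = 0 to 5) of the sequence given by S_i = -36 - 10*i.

This is an arithmetic sequence.
i=0: S_0 = -36 + -10*0 = -36
i=1: S_1 = -36 + -10*1 = -46
i=2: S_2 = -36 + -10*2 = -56
i=3: S_3 = -36 + -10*3 = -66
i=4: S_4 = -36 + -10*4 = -76
i=5: S_5 = -36 + -10*5 = -86
The first 6 terms are: [-36, -46, -56, -66, -76, -86]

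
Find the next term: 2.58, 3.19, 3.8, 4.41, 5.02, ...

Differences: 3.19 - 2.58 = 0.61
This is an arithmetic sequence with common difference d = 0.61.
Next term = 5.02 + 0.61 = 5.63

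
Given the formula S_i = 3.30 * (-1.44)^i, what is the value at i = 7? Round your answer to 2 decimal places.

S_7 = 3.3 * (-1.44)^7 ≈ 3.3 * -12.8392 ≈ -42.37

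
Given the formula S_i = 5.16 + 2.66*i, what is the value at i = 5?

S_5 = 5.16 + 2.66*5 = 5.16 + 13.3 = 18.46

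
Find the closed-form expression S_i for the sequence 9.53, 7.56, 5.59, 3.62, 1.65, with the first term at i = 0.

Check differences: 7.56 - 9.53 = -1.97
5.59 - 7.56 = -1.97
Common difference d = -1.97.
First term a = 9.53.
Formula: S_i = 9.53 - 1.97*i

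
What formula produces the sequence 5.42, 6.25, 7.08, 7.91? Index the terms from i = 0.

Check differences: 6.25 - 5.42 = 0.83
7.08 - 6.25 = 0.83
Common difference d = 0.83.
First term a = 5.42.
Formula: S_i = 5.42 + 0.83*i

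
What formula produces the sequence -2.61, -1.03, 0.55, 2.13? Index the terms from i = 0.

Check differences: -1.03 - -2.61 = 1.58
0.55 - -1.03 = 1.58
Common difference d = 1.58.
First term a = -2.61.
Formula: S_i = -2.61 + 1.58*i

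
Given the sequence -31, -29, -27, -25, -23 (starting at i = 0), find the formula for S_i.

Check differences: -29 - -31 = 2
-27 - -29 = 2
Common difference d = 2.
First term a = -31.
Formula: S_i = -31 + 2*i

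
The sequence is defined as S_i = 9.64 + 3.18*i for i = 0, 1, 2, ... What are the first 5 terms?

This is an arithmetic sequence.
i=0: S_0 = 9.64 + 3.18*0 = 9.64
i=1: S_1 = 9.64 + 3.18*1 = 12.82
i=2: S_2 = 9.64 + 3.18*2 = 16.0
i=3: S_3 = 9.64 + 3.18*3 = 19.18
i=4: S_4 = 9.64 + 3.18*4 = 22.36
The first 5 terms are: [9.64, 12.82, 16.0, 19.18, 22.36]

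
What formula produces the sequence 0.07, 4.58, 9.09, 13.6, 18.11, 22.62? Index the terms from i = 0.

Check differences: 4.58 - 0.07 = 4.51
9.09 - 4.58 = 4.51
Common difference d = 4.51.
First term a = 0.07.
Formula: S_i = 0.07 + 4.51*i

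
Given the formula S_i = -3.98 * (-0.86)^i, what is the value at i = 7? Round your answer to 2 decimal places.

S_7 = -3.98 * (-0.86)^7 ≈ -3.98 * -0.3479 ≈ 1.38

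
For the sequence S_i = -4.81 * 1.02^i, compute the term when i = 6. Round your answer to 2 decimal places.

S_6 = -4.81 * 1.02^6 ≈ -4.81 * 1.1262 ≈ -5.42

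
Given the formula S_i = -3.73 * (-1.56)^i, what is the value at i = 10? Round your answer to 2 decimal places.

S_10 = -3.73 * (-1.56)^10 ≈ -3.73 * 85.3583 ≈ -318.39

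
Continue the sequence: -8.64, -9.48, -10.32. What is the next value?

Differences: -9.48 - -8.64 = -0.84
This is an arithmetic sequence with common difference d = -0.84.
Next term = -10.32 + -0.84 = -11.16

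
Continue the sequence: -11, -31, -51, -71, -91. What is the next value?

Differences: -31 - -11 = -20
This is an arithmetic sequence with common difference d = -20.
Next term = -91 + -20 = -111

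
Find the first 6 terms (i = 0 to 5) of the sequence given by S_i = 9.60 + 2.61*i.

This is an arithmetic sequence.
i=0: S_0 = 9.6 + 2.61*0 = 9.6
i=1: S_1 = 9.6 + 2.61*1 = 12.21
i=2: S_2 = 9.6 + 2.61*2 = 14.82
i=3: S_3 = 9.6 + 2.61*3 = 17.43
i=4: S_4 = 9.6 + 2.61*4 = 20.04
i=5: S_5 = 9.6 + 2.61*5 = 22.65
The first 6 terms are: [9.6, 12.21, 14.82, 17.43, 20.04, 22.65]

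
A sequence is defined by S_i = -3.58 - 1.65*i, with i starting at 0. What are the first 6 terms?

This is an arithmetic sequence.
i=0: S_0 = -3.58 + -1.65*0 = -3.58
i=1: S_1 = -3.58 + -1.65*1 = -5.23
i=2: S_2 = -3.58 + -1.65*2 = -6.88
i=3: S_3 = -3.58 + -1.65*3 = -8.53
i=4: S_4 = -3.58 + -1.65*4 = -10.18
i=5: S_5 = -3.58 + -1.65*5 = -11.83
The first 6 terms are: [-3.58, -5.23, -6.88, -8.53, -10.18, -11.83]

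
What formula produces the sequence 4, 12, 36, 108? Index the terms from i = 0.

Check ratios: 12 / 4 = 3.0
Common ratio r = 3.
First term a = 4.
Formula: S_i = 4 * 3^i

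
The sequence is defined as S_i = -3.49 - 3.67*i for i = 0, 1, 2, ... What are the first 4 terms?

This is an arithmetic sequence.
i=0: S_0 = -3.49 + -3.67*0 = -3.49
i=1: S_1 = -3.49 + -3.67*1 = -7.16
i=2: S_2 = -3.49 + -3.67*2 = -10.83
i=3: S_3 = -3.49 + -3.67*3 = -14.5
The first 4 terms are: [-3.49, -7.16, -10.83, -14.5]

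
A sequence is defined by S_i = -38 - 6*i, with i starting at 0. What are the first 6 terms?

This is an arithmetic sequence.
i=0: S_0 = -38 + -6*0 = -38
i=1: S_1 = -38 + -6*1 = -44
i=2: S_2 = -38 + -6*2 = -50
i=3: S_3 = -38 + -6*3 = -56
i=4: S_4 = -38 + -6*4 = -62
i=5: S_5 = -38 + -6*5 = -68
The first 6 terms are: [-38, -44, -50, -56, -62, -68]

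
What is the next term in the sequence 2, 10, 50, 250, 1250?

Ratios: 10 / 2 = 5.0
This is a geometric sequence with common ratio r = 5.
Next term = 1250 * 5 = 6250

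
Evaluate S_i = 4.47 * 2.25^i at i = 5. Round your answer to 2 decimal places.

S_5 = 4.47 * 2.25^5 ≈ 4.47 * 57.665 ≈ 257.76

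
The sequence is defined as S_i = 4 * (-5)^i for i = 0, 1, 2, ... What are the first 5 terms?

This is a geometric sequence.
i=0: S_0 = 4 * (-5)^0 = 4
i=1: S_1 = 4 * (-5)^1 = -20
i=2: S_2 = 4 * (-5)^2 = 100
i=3: S_3 = 4 * (-5)^3 = -500
i=4: S_4 = 4 * (-5)^4 = 2500
The first 5 terms are: [4, -20, 100, -500, 2500]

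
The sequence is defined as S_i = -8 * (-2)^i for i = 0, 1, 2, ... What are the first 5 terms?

This is a geometric sequence.
i=0: S_0 = -8 * (-2)^0 = -8
i=1: S_1 = -8 * (-2)^1 = 16
i=2: S_2 = -8 * (-2)^2 = -32
i=3: S_3 = -8 * (-2)^3 = 64
i=4: S_4 = -8 * (-2)^4 = -128
The first 5 terms are: [-8, 16, -32, 64, -128]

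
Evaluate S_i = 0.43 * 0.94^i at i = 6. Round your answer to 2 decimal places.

S_6 = 0.43 * 0.94^6 ≈ 0.43 * 0.6899 ≈ 0.3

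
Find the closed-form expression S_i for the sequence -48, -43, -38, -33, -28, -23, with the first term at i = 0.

Check differences: -43 - -48 = 5
-38 - -43 = 5
Common difference d = 5.
First term a = -48.
Formula: S_i = -48 + 5*i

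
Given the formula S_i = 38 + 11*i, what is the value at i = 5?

S_5 = 38 + 11*5 = 38 + 55 = 93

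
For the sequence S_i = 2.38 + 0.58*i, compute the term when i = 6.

S_6 = 2.38 + 0.58*6 = 2.38 + 3.48 = 5.86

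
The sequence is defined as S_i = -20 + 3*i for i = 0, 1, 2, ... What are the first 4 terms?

This is an arithmetic sequence.
i=0: S_0 = -20 + 3*0 = -20
i=1: S_1 = -20 + 3*1 = -17
i=2: S_2 = -20 + 3*2 = -14
i=3: S_3 = -20 + 3*3 = -11
The first 4 terms are: [-20, -17, -14, -11]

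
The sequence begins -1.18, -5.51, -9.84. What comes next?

Differences: -5.51 - -1.18 = -4.33
This is an arithmetic sequence with common difference d = -4.33.
Next term = -9.84 + -4.33 = -14.17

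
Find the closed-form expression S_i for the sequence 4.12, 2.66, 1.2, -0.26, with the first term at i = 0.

Check differences: 2.66 - 4.12 = -1.46
1.2 - 2.66 = -1.46
Common difference d = -1.46.
First term a = 4.12.
Formula: S_i = 4.12 - 1.46*i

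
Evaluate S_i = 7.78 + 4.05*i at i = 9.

S_9 = 7.78 + 4.05*9 = 7.78 + 36.45 = 44.23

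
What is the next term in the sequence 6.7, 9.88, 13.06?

Differences: 9.88 - 6.7 = 3.18
This is an arithmetic sequence with common difference d = 3.18.
Next term = 13.06 + 3.18 = 16.24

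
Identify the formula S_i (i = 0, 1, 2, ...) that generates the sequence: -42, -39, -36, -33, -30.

Check differences: -39 - -42 = 3
-36 - -39 = 3
Common difference d = 3.
First term a = -42.
Formula: S_i = -42 + 3*i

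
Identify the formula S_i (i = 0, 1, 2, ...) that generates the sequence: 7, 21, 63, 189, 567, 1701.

Check ratios: 21 / 7 = 3.0
Common ratio r = 3.
First term a = 7.
Formula: S_i = 7 * 3^i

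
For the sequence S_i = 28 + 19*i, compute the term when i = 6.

S_6 = 28 + 19*6 = 28 + 114 = 142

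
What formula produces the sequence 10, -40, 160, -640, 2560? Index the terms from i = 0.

Check ratios: -40 / 10 = -4.0
Common ratio r = -4.
First term a = 10.
Formula: S_i = 10 * (-4)^i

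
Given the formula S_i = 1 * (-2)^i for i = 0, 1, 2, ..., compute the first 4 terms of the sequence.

This is a geometric sequence.
i=0: S_0 = 1 * (-2)^0 = 1
i=1: S_1 = 1 * (-2)^1 = -2
i=2: S_2 = 1 * (-2)^2 = 4
i=3: S_3 = 1 * (-2)^3 = -8
The first 4 terms are: [1, -2, 4, -8]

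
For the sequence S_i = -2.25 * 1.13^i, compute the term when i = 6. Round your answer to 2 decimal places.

S_6 = -2.25 * 1.13^6 ≈ -2.25 * 2.082 ≈ -4.68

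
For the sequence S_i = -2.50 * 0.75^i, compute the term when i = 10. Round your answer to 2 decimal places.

S_10 = -2.5 * 0.75^10 ≈ -2.5 * 0.0563 ≈ -0.14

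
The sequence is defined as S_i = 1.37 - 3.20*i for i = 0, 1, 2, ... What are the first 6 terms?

This is an arithmetic sequence.
i=0: S_0 = 1.37 + -3.2*0 = 1.37
i=1: S_1 = 1.37 + -3.2*1 = -1.83
i=2: S_2 = 1.37 + -3.2*2 = -5.03
i=3: S_3 = 1.37 + -3.2*3 = -8.23
i=4: S_4 = 1.37 + -3.2*4 = -11.43
i=5: S_5 = 1.37 + -3.2*5 = -14.63
The first 6 terms are: [1.37, -1.83, -5.03, -8.23, -11.43, -14.63]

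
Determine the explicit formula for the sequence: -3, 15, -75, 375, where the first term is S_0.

Check ratios: 15 / -3 = -5.0
Common ratio r = -5.
First term a = -3.
Formula: S_i = -3 * (-5)^i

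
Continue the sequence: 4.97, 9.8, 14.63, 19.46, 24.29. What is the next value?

Differences: 9.8 - 4.97 = 4.83
This is an arithmetic sequence with common difference d = 4.83.
Next term = 24.29 + 4.83 = 29.12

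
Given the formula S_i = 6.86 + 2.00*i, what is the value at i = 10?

S_10 = 6.86 + 2.0*10 = 6.86 + 20.0 = 26.86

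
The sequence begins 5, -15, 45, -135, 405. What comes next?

Ratios: -15 / 5 = -3.0
This is a geometric sequence with common ratio r = -3.
Next term = 405 * -3 = -1215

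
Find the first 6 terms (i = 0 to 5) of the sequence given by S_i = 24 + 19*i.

This is an arithmetic sequence.
i=0: S_0 = 24 + 19*0 = 24
i=1: S_1 = 24 + 19*1 = 43
i=2: S_2 = 24 + 19*2 = 62
i=3: S_3 = 24 + 19*3 = 81
i=4: S_4 = 24 + 19*4 = 100
i=5: S_5 = 24 + 19*5 = 119
The first 6 terms are: [24, 43, 62, 81, 100, 119]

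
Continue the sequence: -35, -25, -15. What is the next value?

Differences: -25 - -35 = 10
This is an arithmetic sequence with common difference d = 10.
Next term = -15 + 10 = -5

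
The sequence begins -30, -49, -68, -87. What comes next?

Differences: -49 - -30 = -19
This is an arithmetic sequence with common difference d = -19.
Next term = -87 + -19 = -106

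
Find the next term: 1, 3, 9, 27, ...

Ratios: 3 / 1 = 3.0
This is a geometric sequence with common ratio r = 3.
Next term = 27 * 3 = 81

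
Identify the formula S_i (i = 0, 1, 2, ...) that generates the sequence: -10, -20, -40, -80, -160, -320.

Check ratios: -20 / -10 = 2.0
Common ratio r = 2.
First term a = -10.
Formula: S_i = -10 * 2^i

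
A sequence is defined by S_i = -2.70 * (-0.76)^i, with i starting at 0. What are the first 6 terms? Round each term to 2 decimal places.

This is a geometric sequence.
i=0: S_0 = -2.7 * (-0.76)^0 = -2.7
i=1: S_1 = -2.7 * (-0.76)^1 ≈ 2.05
i=2: S_2 = -2.7 * (-0.76)^2 ≈ -1.56
i=3: S_3 = -2.7 * (-0.76)^3 ≈ 1.19
i=4: S_4 = -2.7 * (-0.76)^4 ≈ -0.9
i=5: S_5 = -2.7 * (-0.76)^5 ≈ 0.68
The first 6 terms are: [-2.7, 2.05, -1.56, 1.19, -0.9, 0.68]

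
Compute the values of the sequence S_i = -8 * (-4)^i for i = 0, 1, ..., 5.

This is a geometric sequence.
i=0: S_0 = -8 * (-4)^0 = -8
i=1: S_1 = -8 * (-4)^1 = 32
i=2: S_2 = -8 * (-4)^2 = -128
i=3: S_3 = -8 * (-4)^3 = 512
i=4: S_4 = -8 * (-4)^4 = -2048
i=5: S_5 = -8 * (-4)^5 = 8192
The first 6 terms are: [-8, 32, -128, 512, -2048, 8192]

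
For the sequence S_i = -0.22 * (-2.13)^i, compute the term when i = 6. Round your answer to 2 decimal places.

S_6 = -0.22 * (-2.13)^6 ≈ -0.22 * 93.3851 ≈ -20.54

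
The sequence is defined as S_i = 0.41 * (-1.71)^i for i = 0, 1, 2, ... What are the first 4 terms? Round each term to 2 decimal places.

This is a geometric sequence.
i=0: S_0 = 0.41 * (-1.71)^0 = 0.41
i=1: S_1 = 0.41 * (-1.71)^1 ≈ -0.7
i=2: S_2 = 0.41 * (-1.71)^2 ≈ 1.2
i=3: S_3 = 0.41 * (-1.71)^3 ≈ -2.05
The first 4 terms are: [0.41, -0.7, 1.2, -2.05]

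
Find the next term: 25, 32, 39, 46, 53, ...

Differences: 32 - 25 = 7
This is an arithmetic sequence with common difference d = 7.
Next term = 53 + 7 = 60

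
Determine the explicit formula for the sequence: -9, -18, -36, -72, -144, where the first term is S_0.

Check ratios: -18 / -9 = 2.0
Common ratio r = 2.
First term a = -9.
Formula: S_i = -9 * 2^i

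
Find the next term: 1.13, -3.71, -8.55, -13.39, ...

Differences: -3.71 - 1.13 = -4.84
This is an arithmetic sequence with common difference d = -4.84.
Next term = -13.39 + -4.84 = -18.23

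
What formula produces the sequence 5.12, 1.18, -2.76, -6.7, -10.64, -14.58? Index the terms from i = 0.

Check differences: 1.18 - 5.12 = -3.94
-2.76 - 1.18 = -3.94
Common difference d = -3.94.
First term a = 5.12.
Formula: S_i = 5.12 - 3.94*i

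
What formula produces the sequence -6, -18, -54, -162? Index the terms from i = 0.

Check ratios: -18 / -6 = 3.0
Common ratio r = 3.
First term a = -6.
Formula: S_i = -6 * 3^i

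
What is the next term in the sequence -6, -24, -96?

Ratios: -24 / -6 = 4.0
This is a geometric sequence with common ratio r = 4.
Next term = -96 * 4 = -384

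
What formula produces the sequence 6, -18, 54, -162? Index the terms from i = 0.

Check ratios: -18 / 6 = -3.0
Common ratio r = -3.
First term a = 6.
Formula: S_i = 6 * (-3)^i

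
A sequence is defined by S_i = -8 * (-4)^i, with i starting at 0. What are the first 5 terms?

This is a geometric sequence.
i=0: S_0 = -8 * (-4)^0 = -8
i=1: S_1 = -8 * (-4)^1 = 32
i=2: S_2 = -8 * (-4)^2 = -128
i=3: S_3 = -8 * (-4)^3 = 512
i=4: S_4 = -8 * (-4)^4 = -2048
The first 5 terms are: [-8, 32, -128, 512, -2048]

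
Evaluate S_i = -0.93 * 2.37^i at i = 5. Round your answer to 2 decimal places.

S_5 = -0.93 * 2.37^5 ≈ -0.93 * 74.7725 ≈ -69.54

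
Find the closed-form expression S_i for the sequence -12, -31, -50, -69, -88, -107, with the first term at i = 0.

Check differences: -31 - -12 = -19
-50 - -31 = -19
Common difference d = -19.
First term a = -12.
Formula: S_i = -12 - 19*i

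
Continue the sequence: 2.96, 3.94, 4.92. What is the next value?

Differences: 3.94 - 2.96 = 0.98
This is an arithmetic sequence with common difference d = 0.98.
Next term = 4.92 + 0.98 = 5.9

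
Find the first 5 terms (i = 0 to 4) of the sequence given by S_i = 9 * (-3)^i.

This is a geometric sequence.
i=0: S_0 = 9 * (-3)^0 = 9
i=1: S_1 = 9 * (-3)^1 = -27
i=2: S_2 = 9 * (-3)^2 = 81
i=3: S_3 = 9 * (-3)^3 = -243
i=4: S_4 = 9 * (-3)^4 = 729
The first 5 terms are: [9, -27, 81, -243, 729]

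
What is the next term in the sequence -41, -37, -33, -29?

Differences: -37 - -41 = 4
This is an arithmetic sequence with common difference d = 4.
Next term = -29 + 4 = -25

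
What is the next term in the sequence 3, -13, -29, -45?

Differences: -13 - 3 = -16
This is an arithmetic sequence with common difference d = -16.
Next term = -45 + -16 = -61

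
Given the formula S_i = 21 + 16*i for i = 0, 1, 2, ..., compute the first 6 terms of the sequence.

This is an arithmetic sequence.
i=0: S_0 = 21 + 16*0 = 21
i=1: S_1 = 21 + 16*1 = 37
i=2: S_2 = 21 + 16*2 = 53
i=3: S_3 = 21 + 16*3 = 69
i=4: S_4 = 21 + 16*4 = 85
i=5: S_5 = 21 + 16*5 = 101
The first 6 terms are: [21, 37, 53, 69, 85, 101]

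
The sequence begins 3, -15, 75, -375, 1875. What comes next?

Ratios: -15 / 3 = -5.0
This is a geometric sequence with common ratio r = -5.
Next term = 1875 * -5 = -9375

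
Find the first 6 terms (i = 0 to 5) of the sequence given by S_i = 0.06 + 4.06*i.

This is an arithmetic sequence.
i=0: S_0 = 0.06 + 4.06*0 = 0.06
i=1: S_1 = 0.06 + 4.06*1 = 4.12
i=2: S_2 = 0.06 + 4.06*2 = 8.18
i=3: S_3 = 0.06 + 4.06*3 = 12.24
i=4: S_4 = 0.06 + 4.06*4 = 16.3
i=5: S_5 = 0.06 + 4.06*5 = 20.36
The first 6 terms are: [0.06, 4.12, 8.18, 12.24, 16.3, 20.36]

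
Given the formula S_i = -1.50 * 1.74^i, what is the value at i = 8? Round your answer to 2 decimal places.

S_8 = -1.5 * 1.74^8 ≈ -1.5 * 84.0222 ≈ -126.03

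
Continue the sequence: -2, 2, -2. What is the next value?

Ratios: 2 / -2 = -1.0
This is a geometric sequence with common ratio r = -1.
Next term = -2 * -1 = 2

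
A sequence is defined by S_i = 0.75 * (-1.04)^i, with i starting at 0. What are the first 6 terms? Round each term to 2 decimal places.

This is a geometric sequence.
i=0: S_0 = 0.75 * (-1.04)^0 = 0.75
i=1: S_1 = 0.75 * (-1.04)^1 = -0.78
i=2: S_2 = 0.75 * (-1.04)^2 ≈ 0.81
i=3: S_3 = 0.75 * (-1.04)^3 ≈ -0.84
i=4: S_4 = 0.75 * (-1.04)^4 ≈ 0.88
i=5: S_5 = 0.75 * (-1.04)^5 ≈ -0.91
The first 6 terms are: [0.75, -0.78, 0.81, -0.84, 0.88, -0.91]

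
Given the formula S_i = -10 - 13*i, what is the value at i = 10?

S_10 = -10 + -13*10 = -10 + -130 = -140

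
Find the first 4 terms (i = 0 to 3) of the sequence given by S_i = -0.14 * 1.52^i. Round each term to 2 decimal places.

This is a geometric sequence.
i=0: S_0 = -0.14 * 1.52^0 = -0.14
i=1: S_1 = -0.14 * 1.52^1 ≈ -0.21
i=2: S_2 = -0.14 * 1.52^2 ≈ -0.32
i=3: S_3 = -0.14 * 1.52^3 ≈ -0.49
The first 4 terms are: [-0.14, -0.21, -0.32, -0.49]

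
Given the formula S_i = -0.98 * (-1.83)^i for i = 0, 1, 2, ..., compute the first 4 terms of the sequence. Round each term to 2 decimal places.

This is a geometric sequence.
i=0: S_0 = -0.98 * (-1.83)^0 = -0.98
i=1: S_1 = -0.98 * (-1.83)^1 ≈ 1.79
i=2: S_2 = -0.98 * (-1.83)^2 ≈ -3.28
i=3: S_3 = -0.98 * (-1.83)^3 ≈ 6.01
The first 4 terms are: [-0.98, 1.79, -3.28, 6.01]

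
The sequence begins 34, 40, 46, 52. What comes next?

Differences: 40 - 34 = 6
This is an arithmetic sequence with common difference d = 6.
Next term = 52 + 6 = 58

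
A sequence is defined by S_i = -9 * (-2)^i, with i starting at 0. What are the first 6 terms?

This is a geometric sequence.
i=0: S_0 = -9 * (-2)^0 = -9
i=1: S_1 = -9 * (-2)^1 = 18
i=2: S_2 = -9 * (-2)^2 = -36
i=3: S_3 = -9 * (-2)^3 = 72
i=4: S_4 = -9 * (-2)^4 = -144
i=5: S_5 = -9 * (-2)^5 = 288
The first 6 terms are: [-9, 18, -36, 72, -144, 288]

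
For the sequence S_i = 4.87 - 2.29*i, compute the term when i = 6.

S_6 = 4.87 + -2.29*6 = 4.87 + -13.74 = -8.87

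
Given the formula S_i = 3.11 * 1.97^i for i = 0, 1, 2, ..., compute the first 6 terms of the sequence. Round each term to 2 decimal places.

This is a geometric sequence.
i=0: S_0 = 3.11 * 1.97^0 = 3.11
i=1: S_1 = 3.11 * 1.97^1 ≈ 6.13
i=2: S_2 = 3.11 * 1.97^2 ≈ 12.07
i=3: S_3 = 3.11 * 1.97^3 ≈ 23.78
i=4: S_4 = 3.11 * 1.97^4 ≈ 46.84
i=5: S_5 = 3.11 * 1.97^5 ≈ 92.28
The first 6 terms are: [3.11, 6.13, 12.07, 23.78, 46.84, 92.28]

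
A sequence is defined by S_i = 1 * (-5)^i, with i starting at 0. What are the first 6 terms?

This is a geometric sequence.
i=0: S_0 = 1 * (-5)^0 = 1
i=1: S_1 = 1 * (-5)^1 = -5
i=2: S_2 = 1 * (-5)^2 = 25
i=3: S_3 = 1 * (-5)^3 = -125
i=4: S_4 = 1 * (-5)^4 = 625
i=5: S_5 = 1 * (-5)^5 = -3125
The first 6 terms are: [1, -5, 25, -125, 625, -3125]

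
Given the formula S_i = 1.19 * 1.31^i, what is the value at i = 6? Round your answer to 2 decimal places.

S_6 = 1.19 * 1.31^6 ≈ 1.19 * 5.0539 ≈ 6.01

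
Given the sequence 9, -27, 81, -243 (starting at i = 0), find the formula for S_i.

Check ratios: -27 / 9 = -3.0
Common ratio r = -3.
First term a = 9.
Formula: S_i = 9 * (-3)^i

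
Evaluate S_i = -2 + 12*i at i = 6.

S_6 = -2 + 12*6 = -2 + 72 = 70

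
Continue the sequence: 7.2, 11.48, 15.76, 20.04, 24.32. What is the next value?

Differences: 11.48 - 7.2 = 4.28
This is an arithmetic sequence with common difference d = 4.28.
Next term = 24.32 + 4.28 = 28.6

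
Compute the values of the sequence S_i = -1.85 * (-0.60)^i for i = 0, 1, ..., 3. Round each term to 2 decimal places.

This is a geometric sequence.
i=0: S_0 = -1.85 * (-0.6)^0 = -1.85
i=1: S_1 = -1.85 * (-0.6)^1 = 1.11
i=2: S_2 = -1.85 * (-0.6)^2 ≈ -0.67
i=3: S_3 = -1.85 * (-0.6)^3 ≈ 0.4
The first 4 terms are: [-1.85, 1.11, -0.67, 0.4]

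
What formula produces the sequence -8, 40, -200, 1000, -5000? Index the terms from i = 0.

Check ratios: 40 / -8 = -5.0
Common ratio r = -5.
First term a = -8.
Formula: S_i = -8 * (-5)^i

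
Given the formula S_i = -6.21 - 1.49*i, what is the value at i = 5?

S_5 = -6.21 + -1.49*5 = -6.21 + -7.45 = -13.66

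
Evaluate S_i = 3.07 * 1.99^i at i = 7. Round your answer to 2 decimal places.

S_7 = 3.07 * 1.99^7 ≈ 3.07 * 123.5866 ≈ 379.41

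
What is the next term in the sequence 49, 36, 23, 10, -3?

Differences: 36 - 49 = -13
This is an arithmetic sequence with common difference d = -13.
Next term = -3 + -13 = -16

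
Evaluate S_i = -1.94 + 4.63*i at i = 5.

S_5 = -1.94 + 4.63*5 = -1.94 + 23.15 = 21.21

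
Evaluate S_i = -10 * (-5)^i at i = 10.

S_10 = -10 * (-5)^10 = -10 * 9765625 = -97656250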